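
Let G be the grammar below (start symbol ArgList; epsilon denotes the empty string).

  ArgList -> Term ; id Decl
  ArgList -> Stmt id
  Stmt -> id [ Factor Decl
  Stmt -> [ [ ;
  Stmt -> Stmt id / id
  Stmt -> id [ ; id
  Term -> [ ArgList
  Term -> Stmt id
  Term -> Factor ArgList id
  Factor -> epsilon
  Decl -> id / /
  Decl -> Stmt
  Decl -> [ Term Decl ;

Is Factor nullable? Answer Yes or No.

Factor has an epsilon-production, so Factor ⇒ epsilon.

Yes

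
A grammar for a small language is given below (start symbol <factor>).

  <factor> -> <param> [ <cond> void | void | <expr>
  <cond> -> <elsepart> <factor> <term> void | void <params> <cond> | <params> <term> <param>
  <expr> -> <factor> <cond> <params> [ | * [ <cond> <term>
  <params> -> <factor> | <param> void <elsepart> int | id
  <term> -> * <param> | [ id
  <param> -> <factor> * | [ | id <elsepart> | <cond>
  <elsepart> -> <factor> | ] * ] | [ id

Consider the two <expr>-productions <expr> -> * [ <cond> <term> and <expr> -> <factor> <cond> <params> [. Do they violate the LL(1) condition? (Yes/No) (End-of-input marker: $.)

FIRST(* [ <cond> <term>) = { * } and FIRST(<factor> <cond> <params> [) = { *, [, ], id, void }.
Both contain *, so the two alternatives are not disjoint — LL(1) conflict.

Yes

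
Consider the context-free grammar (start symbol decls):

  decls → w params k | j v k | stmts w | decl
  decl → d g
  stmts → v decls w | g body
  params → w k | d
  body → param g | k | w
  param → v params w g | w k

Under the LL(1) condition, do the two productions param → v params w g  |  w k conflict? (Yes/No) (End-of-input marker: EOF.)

FIRST(v params w g) = { v } and FIRST(w k) = { w }.
The FIRST sets are disjoint and neither alternative is nullable — no conflict.

No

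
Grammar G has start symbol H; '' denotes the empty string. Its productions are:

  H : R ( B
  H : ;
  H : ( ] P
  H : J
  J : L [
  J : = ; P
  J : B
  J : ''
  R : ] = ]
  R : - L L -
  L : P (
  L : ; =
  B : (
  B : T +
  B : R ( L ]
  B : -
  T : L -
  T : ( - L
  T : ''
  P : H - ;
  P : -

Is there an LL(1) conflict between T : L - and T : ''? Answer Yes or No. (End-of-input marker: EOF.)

FIRST(L -) = { (, +, -, ;, =, ] } and FIRST('') = { '' }.
The second alternative is nullable and FOLLOW(T) = { + } shares + with FIRST of the first — conflict.

Yes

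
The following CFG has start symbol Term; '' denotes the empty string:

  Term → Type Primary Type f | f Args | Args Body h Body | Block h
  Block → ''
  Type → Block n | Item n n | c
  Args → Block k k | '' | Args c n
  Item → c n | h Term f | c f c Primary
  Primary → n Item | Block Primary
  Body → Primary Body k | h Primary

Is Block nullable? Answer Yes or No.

Block has an ''-production, so Block ⇒ ''.

Yes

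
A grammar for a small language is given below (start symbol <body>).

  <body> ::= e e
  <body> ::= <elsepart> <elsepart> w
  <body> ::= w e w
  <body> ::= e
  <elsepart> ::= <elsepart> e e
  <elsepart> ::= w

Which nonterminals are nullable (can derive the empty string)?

No nonterminal has an empty production or an RHS whose symbols are all nullable.

{ } (none)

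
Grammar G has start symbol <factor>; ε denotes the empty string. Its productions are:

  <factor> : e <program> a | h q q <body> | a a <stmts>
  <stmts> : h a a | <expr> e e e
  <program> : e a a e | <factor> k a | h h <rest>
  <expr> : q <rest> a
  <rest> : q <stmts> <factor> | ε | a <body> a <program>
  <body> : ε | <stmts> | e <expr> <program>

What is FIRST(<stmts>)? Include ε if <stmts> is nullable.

{ h, q }

<stmts> : h a a contributes {h}.
From <stmts> : <expr> e e e: add FIRST(<expr>) = { q }.
Union: FIRST(<stmts>) = { h, q }.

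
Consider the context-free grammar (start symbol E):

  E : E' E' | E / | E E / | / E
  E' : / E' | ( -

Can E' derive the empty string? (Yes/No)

No nonterminal in this grammar is nullable.
No production of E' has an RHS whose symbols are all nullable, so E' is not nullable.

No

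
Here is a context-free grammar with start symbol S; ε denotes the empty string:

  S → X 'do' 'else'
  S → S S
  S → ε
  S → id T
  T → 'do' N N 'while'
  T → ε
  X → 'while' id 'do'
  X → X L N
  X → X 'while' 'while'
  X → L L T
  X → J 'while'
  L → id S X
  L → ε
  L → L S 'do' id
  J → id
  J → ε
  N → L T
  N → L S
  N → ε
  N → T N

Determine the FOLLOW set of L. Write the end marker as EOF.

{ 'do', 'while', id }

In X → X L N: add FIRST(N)\{ε} = { 'do', 'while', id }.
  Since N is nullable, also add FOLLOW(X) = { 'do', 'while', id }.
In X → L L T: add FIRST(L T)\{ε} = { 'do', 'while', id }.
  Since L T is nullable, also add FOLLOW(X) = { 'do', 'while', id }.
In X → L L T: add FIRST(T)\{ε} = { 'do' }.
  Since T is nullable, also add FOLLOW(X) = { 'do', 'while', id }.
In L → L S 'do' id: add FIRST(S 'do' id) = { 'do', 'while', id }.
In N → L T: add FIRST(T)\{ε} = { 'do' }.
  Since T is nullable, also add FOLLOW(N) = { 'do', 'while', id }.
In N → L S: add FIRST(S)\{ε} = { 'do', 'while', id }.
  Since S is nullable, also add FOLLOW(N) = { 'do', 'while', id }.
Union: FOLLOW(L) = { 'do', 'while', id }.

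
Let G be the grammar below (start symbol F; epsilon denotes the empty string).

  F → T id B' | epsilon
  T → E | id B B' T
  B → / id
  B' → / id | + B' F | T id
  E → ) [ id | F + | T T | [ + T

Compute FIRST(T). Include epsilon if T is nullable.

From T → E: add FIRST(E) = { ), +, [, id }.
T → id B B' T contributes {id}.
Union: FIRST(T) = { ), +, [, id }.

{ ), +, [, id }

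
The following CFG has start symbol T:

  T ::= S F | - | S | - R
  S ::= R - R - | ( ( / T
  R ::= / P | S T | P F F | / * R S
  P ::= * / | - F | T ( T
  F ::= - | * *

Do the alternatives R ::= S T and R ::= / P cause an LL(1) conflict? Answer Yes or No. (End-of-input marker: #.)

FIRST(S T) = { (, *, -, / } and FIRST(/ P) = { / }.
Both contain /, so the two alternatives are not disjoint — LL(1) conflict.

Yes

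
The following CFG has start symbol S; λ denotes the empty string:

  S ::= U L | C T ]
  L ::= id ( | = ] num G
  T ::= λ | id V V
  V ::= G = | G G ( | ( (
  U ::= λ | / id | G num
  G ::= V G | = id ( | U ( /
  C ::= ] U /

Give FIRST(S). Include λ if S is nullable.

{ (, /, =, ], id }

From S ::= U L: U nullable, take FIRST(U) ∪ FIRST(L) = { (, /, =, id }.
From S ::= C T ]: add FIRST(C) = { ] }.
Union: FIRST(S) = { (, /, =, ], id }.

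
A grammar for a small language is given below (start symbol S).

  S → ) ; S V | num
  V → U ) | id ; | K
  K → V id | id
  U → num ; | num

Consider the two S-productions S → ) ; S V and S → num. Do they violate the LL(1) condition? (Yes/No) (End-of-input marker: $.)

No

FIRST() ; S V) = { ) } and FIRST(num) = { num }.
The FIRST sets are disjoint and neither alternative is nullable — no conflict.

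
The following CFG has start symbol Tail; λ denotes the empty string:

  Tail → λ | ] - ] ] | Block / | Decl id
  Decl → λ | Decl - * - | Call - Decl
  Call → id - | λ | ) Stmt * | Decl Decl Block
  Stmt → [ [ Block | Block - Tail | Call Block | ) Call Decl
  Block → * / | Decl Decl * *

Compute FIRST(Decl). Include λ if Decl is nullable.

Decl → λ contributes λ.
From Decl → Decl - * -: Decl nullable, take FIRST(Decl) ∪ {-} = { ), *, -, id }.
From Decl → Call - Decl: Call nullable, take FIRST(Call) ∪ {-} = { ), *, -, id }.
Union: FIRST(Decl) = { ), *, -, id, λ }.

{ ), *, -, id, λ }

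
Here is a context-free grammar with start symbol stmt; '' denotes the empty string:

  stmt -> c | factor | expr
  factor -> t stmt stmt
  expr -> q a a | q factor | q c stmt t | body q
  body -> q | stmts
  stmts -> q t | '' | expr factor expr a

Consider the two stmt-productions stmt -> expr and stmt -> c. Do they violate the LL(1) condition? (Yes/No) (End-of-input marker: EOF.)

No

FIRST(expr) = { q } and FIRST(c) = { c }.
The FIRST sets are disjoint and neither alternative is nullable — no conflict.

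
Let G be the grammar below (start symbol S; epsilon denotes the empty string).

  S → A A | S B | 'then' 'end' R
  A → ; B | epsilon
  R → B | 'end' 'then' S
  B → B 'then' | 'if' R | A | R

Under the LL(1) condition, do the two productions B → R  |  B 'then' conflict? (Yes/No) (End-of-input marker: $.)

FIRST(R) = { 'end', 'if', 'then', ;, epsilon } and FIRST(B 'then') = { 'end', 'if', 'then', ; }.
Both contain 'end', so the two alternatives are not disjoint — LL(1) conflict.

Yes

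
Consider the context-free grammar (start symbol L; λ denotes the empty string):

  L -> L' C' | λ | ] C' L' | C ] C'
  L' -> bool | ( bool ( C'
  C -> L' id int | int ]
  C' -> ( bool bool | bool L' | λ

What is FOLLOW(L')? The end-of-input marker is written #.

In L -> L' C': add FIRST(C')\{λ} = { (, bool }.
  Since C' is nullable, also add FOLLOW(L) = { # }.
In L -> ] C' L': L' is at the end, add FOLLOW(L) = { # }.
In C -> L' id int: add FIRST(id int) = { id }.
In C' -> bool L': L' is at the end, add FOLLOW(C') = { #, (, bool, id }.
Union: FOLLOW(L') = { #, (, bool, id }.

{ #, (, bool, id }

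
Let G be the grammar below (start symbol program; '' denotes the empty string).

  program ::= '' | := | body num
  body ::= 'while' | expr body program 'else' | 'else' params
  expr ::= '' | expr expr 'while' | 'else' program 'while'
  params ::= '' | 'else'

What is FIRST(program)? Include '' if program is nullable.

{ 'else', 'while', :=, '' }

program ::= '' contributes ''.
program ::= := contributes {:=}.
From program ::= body num: add FIRST(body) = { 'else', 'while' }.
Union: FIRST(program) = { 'else', 'while', :=, '' }.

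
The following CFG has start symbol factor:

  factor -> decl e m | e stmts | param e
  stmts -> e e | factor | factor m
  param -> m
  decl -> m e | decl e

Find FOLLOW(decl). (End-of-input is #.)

{ e }

In factor -> decl e m: add FIRST(e m) = { e }.
In decl -> decl e: add FIRST(e) = { e }.
Union: FOLLOW(decl) = { e }.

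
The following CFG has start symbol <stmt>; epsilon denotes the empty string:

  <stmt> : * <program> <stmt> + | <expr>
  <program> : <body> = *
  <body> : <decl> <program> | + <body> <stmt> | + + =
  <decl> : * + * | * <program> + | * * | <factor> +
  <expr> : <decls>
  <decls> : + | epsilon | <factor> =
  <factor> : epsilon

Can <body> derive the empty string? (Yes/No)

Nullable nonterminals: <decls>, <expr>, <factor>, <stmt>.
No production of <body> has an RHS whose symbols are all nullable, so <body> is not nullable.

No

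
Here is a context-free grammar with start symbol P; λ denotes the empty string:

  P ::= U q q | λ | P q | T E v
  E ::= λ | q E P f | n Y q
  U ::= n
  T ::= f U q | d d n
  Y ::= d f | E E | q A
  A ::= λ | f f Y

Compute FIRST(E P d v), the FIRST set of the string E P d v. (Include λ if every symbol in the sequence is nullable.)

Add FIRST(E)\{λ} = { n, q }; E is nullable, continue.
Add FIRST(P)\{λ} = { d, f, n, q }; P is nullable, continue.
d is a terminal; add {d} and stop.

{ d, f, n, q }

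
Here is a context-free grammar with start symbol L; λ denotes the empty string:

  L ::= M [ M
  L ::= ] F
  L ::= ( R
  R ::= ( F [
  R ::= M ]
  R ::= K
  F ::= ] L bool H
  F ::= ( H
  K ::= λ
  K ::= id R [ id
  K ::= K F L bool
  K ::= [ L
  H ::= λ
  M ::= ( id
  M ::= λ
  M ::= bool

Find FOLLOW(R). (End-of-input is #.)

In L ::= ( R: R is at the end, add FOLLOW(L) = { #, (, [, ], bool }.
In K ::= id R [ id: add FIRST([ id) = { [ }.
Union: FOLLOW(R) = { #, (, [, ], bool }.

{ #, (, [, ], bool }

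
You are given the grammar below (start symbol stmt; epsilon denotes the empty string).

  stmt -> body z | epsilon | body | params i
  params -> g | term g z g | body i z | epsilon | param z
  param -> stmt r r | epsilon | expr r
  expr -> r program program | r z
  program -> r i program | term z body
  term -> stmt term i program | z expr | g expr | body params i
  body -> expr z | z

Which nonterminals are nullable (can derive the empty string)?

{ param, params, stmt }

Directly nullable (have an epsilon-production): stmt, params, param.
No other nonterminal has a production whose RHS symbols are all nullable.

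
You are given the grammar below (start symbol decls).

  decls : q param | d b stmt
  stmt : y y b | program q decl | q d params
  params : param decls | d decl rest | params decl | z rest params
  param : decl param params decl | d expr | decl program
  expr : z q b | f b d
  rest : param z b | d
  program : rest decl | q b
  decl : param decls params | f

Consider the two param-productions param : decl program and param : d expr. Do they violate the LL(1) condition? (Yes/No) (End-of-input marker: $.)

FIRST(decl program) = { d, f } and FIRST(d expr) = { d }.
Both contain d, so the two alternatives are not disjoint — LL(1) conflict.

Yes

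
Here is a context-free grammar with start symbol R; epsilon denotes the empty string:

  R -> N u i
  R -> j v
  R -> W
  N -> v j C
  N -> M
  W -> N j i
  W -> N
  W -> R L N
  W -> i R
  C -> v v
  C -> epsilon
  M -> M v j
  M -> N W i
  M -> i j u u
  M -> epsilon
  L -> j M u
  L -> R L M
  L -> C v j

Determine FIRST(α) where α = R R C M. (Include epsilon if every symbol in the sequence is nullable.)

Add FIRST(R)\{epsilon} = { i, j, u, v }; R is nullable, continue.
Add FIRST(R)\{epsilon} = { i, j, u, v }; R is nullable, continue.
Add FIRST(C)\{epsilon} = { v }; C is nullable, continue.
Add FIRST(M)\{epsilon} = { i, j, u, v }; M is nullable, continue.
Every symbol is nullable, so include epsilon.

{ i, j, u, v, epsilon }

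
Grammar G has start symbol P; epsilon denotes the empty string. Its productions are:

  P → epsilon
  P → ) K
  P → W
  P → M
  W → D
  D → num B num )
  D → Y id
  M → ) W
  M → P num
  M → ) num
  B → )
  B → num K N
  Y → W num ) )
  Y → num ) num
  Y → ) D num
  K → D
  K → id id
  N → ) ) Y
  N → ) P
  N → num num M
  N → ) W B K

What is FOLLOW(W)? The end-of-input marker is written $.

{ $, ), id, num }

In P → W: W is at the end, add FOLLOW(P) = { $, ), id, num }.
In M → ) W: W is at the end, add FOLLOW(M) = { $, ), id, num }.
In Y → W num ) ): add FIRST(num ) )) = { num }.
In N → ) W B K: add FIRST(B K) = { ), num }.
Union: FOLLOW(W) = { $, ), id, num }.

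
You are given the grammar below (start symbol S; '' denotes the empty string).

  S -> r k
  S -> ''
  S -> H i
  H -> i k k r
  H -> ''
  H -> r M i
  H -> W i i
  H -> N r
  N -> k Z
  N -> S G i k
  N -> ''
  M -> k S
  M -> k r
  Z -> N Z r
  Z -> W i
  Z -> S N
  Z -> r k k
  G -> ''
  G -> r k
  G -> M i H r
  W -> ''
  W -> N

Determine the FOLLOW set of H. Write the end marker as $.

{ i, r }

In S -> H i: add FIRST(i) = { i }.
In G -> M i H r: add FIRST(r) = { r }.
Union: FOLLOW(H) = { i, r }.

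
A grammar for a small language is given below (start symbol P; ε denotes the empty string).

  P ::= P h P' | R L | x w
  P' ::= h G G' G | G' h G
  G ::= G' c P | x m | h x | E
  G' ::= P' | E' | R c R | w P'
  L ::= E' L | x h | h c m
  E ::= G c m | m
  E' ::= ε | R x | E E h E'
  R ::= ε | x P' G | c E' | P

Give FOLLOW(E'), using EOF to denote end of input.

{ c, h, m, w, x }

In G' ::= E': E' is at the end, add FOLLOW(G') = { c, h, m, w, x }.
In L ::= E' L: add FIRST(L) = { c, h, m, w, x }.
In E' ::= E E h E': E' is at the end, add FOLLOW(E') = { c, h, m, w, x }.
In R ::= c E': E' is at the end, add FOLLOW(R) = { c, h, m, w, x }.
Union: FOLLOW(E') = { c, h, m, w, x }.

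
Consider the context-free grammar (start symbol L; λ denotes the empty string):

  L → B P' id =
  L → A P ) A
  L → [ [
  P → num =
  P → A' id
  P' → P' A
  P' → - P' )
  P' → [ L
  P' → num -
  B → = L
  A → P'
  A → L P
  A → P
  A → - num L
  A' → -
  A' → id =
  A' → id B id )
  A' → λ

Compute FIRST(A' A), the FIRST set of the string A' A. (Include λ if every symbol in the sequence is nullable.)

{ -, =, [, id, num }

Add FIRST(A')\{λ} = { -, id }; A' is nullable, continue.
Add FIRST(A) = { -, =, [, id, num }; A is not nullable, stop.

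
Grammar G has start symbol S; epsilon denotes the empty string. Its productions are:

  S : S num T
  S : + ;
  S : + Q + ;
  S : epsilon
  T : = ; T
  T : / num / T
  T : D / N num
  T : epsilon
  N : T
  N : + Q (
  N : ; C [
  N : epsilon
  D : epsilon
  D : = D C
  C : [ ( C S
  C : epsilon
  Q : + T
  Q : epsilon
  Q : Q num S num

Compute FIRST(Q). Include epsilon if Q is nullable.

Q : + T contributes {+}.
Q : epsilon contributes epsilon.
From Q : Q num S num: Q nullable, take FIRST(Q) ∪ {num} = { +, num }.
Union: FIRST(Q) = { +, num, epsilon }.

{ +, num, epsilon }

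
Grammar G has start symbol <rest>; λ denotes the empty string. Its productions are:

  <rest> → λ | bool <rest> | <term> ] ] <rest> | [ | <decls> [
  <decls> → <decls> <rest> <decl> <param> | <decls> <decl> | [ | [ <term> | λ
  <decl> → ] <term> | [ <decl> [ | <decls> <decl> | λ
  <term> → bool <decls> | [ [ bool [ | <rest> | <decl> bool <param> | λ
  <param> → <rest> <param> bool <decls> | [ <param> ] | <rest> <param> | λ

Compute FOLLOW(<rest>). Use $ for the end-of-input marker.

<rest> is the start symbol, so $ ∈ FOLLOW(<rest>).
In <rest> → bool <rest>: <rest> is at the end, add FOLLOW(<rest>) = { $, [, ], bool }.
In <rest> → <term> ] ] <rest>: <rest> is at the end, add FOLLOW(<rest>) = { $, [, ], bool }.
In <decls> → <decls> <rest> <decl> <param>: add FIRST(<decl> <param>)\{λ} = { [, ], bool }.
  Since <decl> <param> is nullable, also add FOLLOW(<decls>) = { [, ], bool }.
In <term> → <rest>: <rest> is at the end, add FOLLOW(<term>) = { [, ], bool }.
In <param> → <rest> <param> bool <decls>: add FIRST(<param> bool <decls>) = { [, ], bool }.
In <param> → <rest> <param>: add FIRST(<param>)\{λ} = { [, ], bool }.
  Since <param> is nullable, also add FOLLOW(<param>) = { [, ], bool }.
Union: FOLLOW(<rest>) = { $, [, ], bool }.

{ $, [, ], bool }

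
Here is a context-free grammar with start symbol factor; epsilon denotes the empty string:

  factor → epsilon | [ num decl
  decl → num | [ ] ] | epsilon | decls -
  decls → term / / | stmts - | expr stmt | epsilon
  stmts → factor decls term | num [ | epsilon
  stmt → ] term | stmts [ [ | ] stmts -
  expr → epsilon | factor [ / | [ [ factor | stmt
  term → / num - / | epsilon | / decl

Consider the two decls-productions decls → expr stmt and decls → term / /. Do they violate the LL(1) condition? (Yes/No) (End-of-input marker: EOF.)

FIRST(expr stmt) = { -, /, [, ], num } and FIRST(term / /) = { / }.
Both contain /, so the two alternatives are not disjoint — LL(1) conflict.

Yes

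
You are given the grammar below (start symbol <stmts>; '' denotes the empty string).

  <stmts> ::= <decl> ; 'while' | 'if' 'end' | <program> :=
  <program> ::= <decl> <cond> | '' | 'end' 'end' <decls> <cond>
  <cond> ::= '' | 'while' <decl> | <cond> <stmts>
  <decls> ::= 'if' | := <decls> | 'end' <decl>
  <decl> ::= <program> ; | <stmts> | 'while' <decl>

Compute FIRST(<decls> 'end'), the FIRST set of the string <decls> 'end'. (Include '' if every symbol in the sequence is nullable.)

{ 'end', 'if', := }

Add FIRST(<decls>) = { 'end', 'if', := }; <decls> is not nullable, stop.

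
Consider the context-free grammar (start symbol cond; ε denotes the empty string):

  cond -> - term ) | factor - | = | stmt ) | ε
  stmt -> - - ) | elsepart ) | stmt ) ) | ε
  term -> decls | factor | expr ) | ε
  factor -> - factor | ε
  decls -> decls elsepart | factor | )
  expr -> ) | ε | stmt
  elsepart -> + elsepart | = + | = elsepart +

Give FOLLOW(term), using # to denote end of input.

In cond -> - term ): add FIRST()) = { ) }.
Union: FOLLOW(term) = { ) }.

{ ) }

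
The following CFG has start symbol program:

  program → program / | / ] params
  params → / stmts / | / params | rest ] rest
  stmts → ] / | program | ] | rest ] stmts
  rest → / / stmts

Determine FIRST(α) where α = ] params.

{ ] }

] is a terminal; add {]} and stop.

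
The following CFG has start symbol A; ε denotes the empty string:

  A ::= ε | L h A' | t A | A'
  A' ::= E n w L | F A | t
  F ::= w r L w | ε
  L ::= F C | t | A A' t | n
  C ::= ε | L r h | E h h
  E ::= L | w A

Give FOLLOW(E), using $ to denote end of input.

{ h, n }

In A' ::= E n w L: add FIRST(n w L) = { n }.
In C ::= E h h: add FIRST(h h) = { h }.
Union: FOLLOW(E) = { h, n }.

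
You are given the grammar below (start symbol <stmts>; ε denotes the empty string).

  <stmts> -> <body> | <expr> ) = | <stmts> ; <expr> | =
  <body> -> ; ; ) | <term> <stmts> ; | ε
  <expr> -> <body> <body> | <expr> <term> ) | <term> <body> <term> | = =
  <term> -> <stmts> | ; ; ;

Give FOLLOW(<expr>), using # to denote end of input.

In <stmts> -> <expr> ) =: add FIRST() =) = { ) }.
In <stmts> -> <stmts> ; <expr>: <expr> is at the end, add FOLLOW(<stmts>) = { #, ), ;, = }.
In <expr> -> <expr> <term> ): add FIRST(<term> )) = { ), ;, = }.
Union: FOLLOW(<expr>) = { #, ), ;, = }.

{ #, ), ;, = }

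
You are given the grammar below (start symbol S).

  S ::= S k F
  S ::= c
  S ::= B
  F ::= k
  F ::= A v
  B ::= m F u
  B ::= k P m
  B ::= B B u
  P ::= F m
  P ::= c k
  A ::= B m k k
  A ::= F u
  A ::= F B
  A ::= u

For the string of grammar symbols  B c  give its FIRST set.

Add FIRST(B) = { k, m }; B is not nullable, stop.

{ k, m }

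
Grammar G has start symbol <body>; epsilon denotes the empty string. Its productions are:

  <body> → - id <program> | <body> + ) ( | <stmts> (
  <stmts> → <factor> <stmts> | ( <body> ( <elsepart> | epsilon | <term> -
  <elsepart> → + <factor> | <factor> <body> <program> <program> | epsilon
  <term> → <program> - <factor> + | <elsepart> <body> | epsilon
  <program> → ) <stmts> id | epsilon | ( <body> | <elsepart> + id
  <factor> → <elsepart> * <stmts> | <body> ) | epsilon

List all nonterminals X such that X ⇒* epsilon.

{ <elsepart>, <factor>, <program>, <stmts>, <term> }

Directly nullable (have an epsilon-production): <stmts>, <elsepart>, <term>, <program>, <factor>.
No other nonterminal has a production whose RHS symbols are all nullable.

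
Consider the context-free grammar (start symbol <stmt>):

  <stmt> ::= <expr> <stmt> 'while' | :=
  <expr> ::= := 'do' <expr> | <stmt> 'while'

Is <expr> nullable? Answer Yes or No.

No

No nonterminal in this grammar is nullable.
No production of <expr> has an RHS whose symbols are all nullable, so <expr> is not nullable.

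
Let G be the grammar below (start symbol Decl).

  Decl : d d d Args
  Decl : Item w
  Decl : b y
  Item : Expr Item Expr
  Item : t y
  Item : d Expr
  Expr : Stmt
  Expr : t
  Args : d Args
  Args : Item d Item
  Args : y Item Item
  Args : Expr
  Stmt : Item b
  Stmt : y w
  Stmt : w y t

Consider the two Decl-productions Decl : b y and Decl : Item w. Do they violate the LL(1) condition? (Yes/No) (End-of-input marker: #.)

No

FIRST(b y) = { b } and FIRST(Item w) = { d, t, w, y }.
The FIRST sets are disjoint and neither alternative is nullable — no conflict.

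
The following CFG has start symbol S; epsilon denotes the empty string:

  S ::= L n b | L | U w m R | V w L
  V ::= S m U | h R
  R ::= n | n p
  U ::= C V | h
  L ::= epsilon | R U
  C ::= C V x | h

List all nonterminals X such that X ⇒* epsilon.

Directly nullable (have an epsilon-production): L.
S ::= L with every symbol nullable, so S is nullable.
No other nonterminal has a production whose RHS symbols are all nullable.

{ L, S }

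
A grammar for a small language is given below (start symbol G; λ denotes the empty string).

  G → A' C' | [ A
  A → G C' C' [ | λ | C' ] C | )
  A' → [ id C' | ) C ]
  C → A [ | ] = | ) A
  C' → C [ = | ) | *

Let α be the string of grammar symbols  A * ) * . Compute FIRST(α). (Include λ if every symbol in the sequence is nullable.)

Add FIRST(A)\{λ} = { ), *, [, ] }; A is nullable, continue.
* is a terminal; add {*} and stop.

{ ), *, [, ] }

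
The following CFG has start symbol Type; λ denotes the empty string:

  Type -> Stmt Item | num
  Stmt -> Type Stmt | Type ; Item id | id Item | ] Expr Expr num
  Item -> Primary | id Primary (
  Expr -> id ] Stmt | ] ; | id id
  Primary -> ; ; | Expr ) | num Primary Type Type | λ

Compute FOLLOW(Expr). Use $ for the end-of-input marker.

{ ), ], id, num }

In Stmt -> ] Expr Expr num: add FIRST(Expr num) = { ], id }.
In Stmt -> ] Expr Expr num: add FIRST(num) = { num }.
In Primary -> Expr ): add FIRST()) = { ) }.
Union: FOLLOW(Expr) = { ), ], id, num }.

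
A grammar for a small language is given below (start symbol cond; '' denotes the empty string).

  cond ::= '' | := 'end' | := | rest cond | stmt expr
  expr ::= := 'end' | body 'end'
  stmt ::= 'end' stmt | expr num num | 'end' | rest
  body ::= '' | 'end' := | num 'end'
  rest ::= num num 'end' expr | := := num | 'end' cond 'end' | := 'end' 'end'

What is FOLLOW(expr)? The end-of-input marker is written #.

In cond ::= stmt expr: expr is at the end, add FOLLOW(cond) = { #, 'end' }.
In stmt ::= expr num num: add FIRST(num num) = { num }.
In rest ::= num num 'end' expr: expr is at the end, add FOLLOW(rest) = { #, 'end', :=, num }.
Union: FOLLOW(expr) = { #, 'end', :=, num }.

{ #, 'end', :=, num }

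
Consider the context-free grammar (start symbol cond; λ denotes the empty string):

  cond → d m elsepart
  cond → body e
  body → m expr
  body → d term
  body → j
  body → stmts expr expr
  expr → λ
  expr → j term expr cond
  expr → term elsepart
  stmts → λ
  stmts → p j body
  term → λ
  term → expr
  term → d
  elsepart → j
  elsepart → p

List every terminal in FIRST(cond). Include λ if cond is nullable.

{ d, e, j, m, p }

cond → d m elsepart contributes {d}.
From cond → body e: body nullable, take FIRST(body) ∪ {e} = { d, e, j, m, p }.
Union: FIRST(cond) = { d, e, j, m, p }.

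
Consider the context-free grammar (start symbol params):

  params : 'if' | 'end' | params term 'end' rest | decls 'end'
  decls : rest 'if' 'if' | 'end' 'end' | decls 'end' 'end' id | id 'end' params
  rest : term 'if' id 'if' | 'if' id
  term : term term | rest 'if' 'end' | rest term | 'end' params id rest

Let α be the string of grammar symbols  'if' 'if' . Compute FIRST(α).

{ 'if' }

'if' is a terminal; add {'if'} and stop.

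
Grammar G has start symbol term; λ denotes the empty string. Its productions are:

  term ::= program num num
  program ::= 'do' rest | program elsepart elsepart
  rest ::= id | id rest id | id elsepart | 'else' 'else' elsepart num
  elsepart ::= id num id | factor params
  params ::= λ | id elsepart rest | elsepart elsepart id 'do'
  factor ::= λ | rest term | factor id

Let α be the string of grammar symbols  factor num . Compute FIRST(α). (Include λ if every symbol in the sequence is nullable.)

{ 'else', id, num }

Add FIRST(factor)\{λ} = { 'else', id }; factor is nullable, continue.
num is a terminal; add {num} and stop.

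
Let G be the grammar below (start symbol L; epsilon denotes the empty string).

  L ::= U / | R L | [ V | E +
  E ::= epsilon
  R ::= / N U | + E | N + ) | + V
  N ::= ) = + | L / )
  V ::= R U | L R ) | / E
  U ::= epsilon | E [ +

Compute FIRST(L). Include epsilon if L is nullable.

From L ::= U /: U nullable, take FIRST(U) ∪ {/} = { /, [ }.
From L ::= R L: add FIRST(R) = { ), +, /, [ }.
L ::= [ V contributes {[}.
From L ::= E +: E nullable, take FIRST(E) ∪ {+} = { + }.
Union: FIRST(L) = { ), +, /, [ }.

{ ), +, /, [ }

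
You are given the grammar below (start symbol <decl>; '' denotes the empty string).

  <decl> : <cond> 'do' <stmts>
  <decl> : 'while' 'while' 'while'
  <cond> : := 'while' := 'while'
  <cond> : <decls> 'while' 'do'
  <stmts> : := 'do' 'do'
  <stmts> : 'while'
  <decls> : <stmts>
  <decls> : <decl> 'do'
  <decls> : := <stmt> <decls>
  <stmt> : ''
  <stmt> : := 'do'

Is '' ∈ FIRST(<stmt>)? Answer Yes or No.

Yes

<stmt> has an ''-production, so <stmt> ⇒ ''.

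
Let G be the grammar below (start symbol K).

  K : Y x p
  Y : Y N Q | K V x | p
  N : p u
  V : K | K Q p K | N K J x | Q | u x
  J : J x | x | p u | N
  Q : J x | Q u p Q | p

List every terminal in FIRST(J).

{ p, x }

From J : J x: add FIRST(J) = { p, x }.
J : x contributes {x}.
J : p u contributes {p}.
From J : N: add FIRST(N) = { p }.
Union: FIRST(J) = { p, x }.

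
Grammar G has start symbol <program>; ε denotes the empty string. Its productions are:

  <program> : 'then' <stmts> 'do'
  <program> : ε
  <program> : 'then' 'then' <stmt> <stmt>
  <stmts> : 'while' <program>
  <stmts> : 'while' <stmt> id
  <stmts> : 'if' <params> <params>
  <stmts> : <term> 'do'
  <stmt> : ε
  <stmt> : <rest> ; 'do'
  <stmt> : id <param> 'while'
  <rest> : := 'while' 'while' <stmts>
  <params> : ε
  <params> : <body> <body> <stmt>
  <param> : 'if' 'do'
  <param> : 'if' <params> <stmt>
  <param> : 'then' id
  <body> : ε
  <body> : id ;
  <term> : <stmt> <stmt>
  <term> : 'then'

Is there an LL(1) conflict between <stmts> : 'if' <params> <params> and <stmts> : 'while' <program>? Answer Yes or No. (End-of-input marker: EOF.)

FIRST('if' <params> <params>) = { 'if' } and FIRST('while' <program>) = { 'while' }.
The FIRST sets are disjoint and neither alternative is nullable — no conflict.

No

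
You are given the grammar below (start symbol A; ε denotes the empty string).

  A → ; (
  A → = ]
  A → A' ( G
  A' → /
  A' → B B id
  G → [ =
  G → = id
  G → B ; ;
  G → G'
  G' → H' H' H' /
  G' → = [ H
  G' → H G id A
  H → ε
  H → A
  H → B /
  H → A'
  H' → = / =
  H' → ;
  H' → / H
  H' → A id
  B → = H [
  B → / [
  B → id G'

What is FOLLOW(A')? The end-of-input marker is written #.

{ #, (, /, ;, =, [, id }

In A → A' ( G: add FIRST(( G) = { ( }.
In H → A': A' is at the end, add FOLLOW(H) = { #, /, ;, =, [, id }.
Union: FOLLOW(A') = { #, (, /, ;, =, [, id }.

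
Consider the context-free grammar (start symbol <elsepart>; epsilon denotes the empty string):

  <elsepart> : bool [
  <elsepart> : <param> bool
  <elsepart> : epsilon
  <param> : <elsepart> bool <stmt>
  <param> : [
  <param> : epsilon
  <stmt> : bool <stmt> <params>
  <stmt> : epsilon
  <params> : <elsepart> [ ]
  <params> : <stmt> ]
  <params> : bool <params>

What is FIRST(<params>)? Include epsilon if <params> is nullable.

From <params> : <elsepart> [ ]: <elsepart> nullable, take FIRST(<elsepart>) ∪ {[} = { [, bool }.
From <params> : <stmt> ]: <stmt> nullable, take FIRST(<stmt>) ∪ {]} = { ], bool }.
<params> : bool <params> contributes {bool}.
Union: FIRST(<params>) = { [, ], bool }.

{ [, ], bool }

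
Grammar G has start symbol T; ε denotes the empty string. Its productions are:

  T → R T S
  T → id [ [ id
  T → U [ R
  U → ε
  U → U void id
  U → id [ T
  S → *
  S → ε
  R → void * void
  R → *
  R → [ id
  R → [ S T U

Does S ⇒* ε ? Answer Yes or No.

S has an ε-production, so S ⇒ ε.

Yes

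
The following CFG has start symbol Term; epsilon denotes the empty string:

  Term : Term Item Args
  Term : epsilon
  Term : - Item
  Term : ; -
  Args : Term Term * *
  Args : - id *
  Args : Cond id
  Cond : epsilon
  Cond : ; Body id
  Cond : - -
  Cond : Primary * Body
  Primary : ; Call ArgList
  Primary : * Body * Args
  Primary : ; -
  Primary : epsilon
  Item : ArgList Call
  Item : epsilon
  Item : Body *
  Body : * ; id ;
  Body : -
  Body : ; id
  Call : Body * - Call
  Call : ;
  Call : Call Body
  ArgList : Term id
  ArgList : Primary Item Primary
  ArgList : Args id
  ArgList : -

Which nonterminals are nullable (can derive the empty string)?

{ ArgList, Cond, Item, Primary, Term }

Directly nullable (have an epsilon-production): Term, Cond, Primary, Item.
ArgList : Primary Item Primary with every symbol nullable, so ArgList is nullable.
No other nonterminal has a production whose RHS symbols are all nullable.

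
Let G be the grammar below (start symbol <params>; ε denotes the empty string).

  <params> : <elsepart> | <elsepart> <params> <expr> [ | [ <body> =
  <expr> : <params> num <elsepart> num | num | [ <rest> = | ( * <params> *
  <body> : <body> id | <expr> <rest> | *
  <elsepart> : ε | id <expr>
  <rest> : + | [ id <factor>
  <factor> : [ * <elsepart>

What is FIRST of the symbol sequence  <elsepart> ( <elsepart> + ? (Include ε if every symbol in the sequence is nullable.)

Add FIRST(<elsepart>)\{ε} = { id }; <elsepart> is nullable, continue.
( is a terminal; add {(} and stop.

{ (, id }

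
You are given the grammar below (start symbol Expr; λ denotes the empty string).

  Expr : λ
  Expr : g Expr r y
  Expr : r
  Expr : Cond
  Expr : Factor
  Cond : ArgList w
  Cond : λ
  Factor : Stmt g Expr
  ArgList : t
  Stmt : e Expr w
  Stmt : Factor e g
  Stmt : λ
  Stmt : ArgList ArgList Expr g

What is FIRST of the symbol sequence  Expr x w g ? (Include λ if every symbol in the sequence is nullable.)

{ e, g, r, t, x }

Add FIRST(Expr)\{λ} = { e, g, r, t }; Expr is nullable, continue.
x is a terminal; add {x} and stop.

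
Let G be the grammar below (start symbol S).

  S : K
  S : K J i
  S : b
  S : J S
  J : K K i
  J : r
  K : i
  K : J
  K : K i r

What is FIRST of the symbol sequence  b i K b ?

{ b }

b is a terminal; add {b} and stop.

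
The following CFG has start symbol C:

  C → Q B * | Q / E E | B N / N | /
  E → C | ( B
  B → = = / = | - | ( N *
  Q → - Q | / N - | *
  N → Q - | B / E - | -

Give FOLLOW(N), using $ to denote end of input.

{ $, (, *, -, /, = }

In C → B N / N: add FIRST(/ N) = { / }.
In C → B N / N: N is at the end, add FOLLOW(C) = { $, (, *, -, /, = }.
In B → ( N *: add FIRST(*) = { * }.
In Q → / N -: add FIRST(-) = { - }.
Union: FOLLOW(N) = { $, (, *, -, /, = }.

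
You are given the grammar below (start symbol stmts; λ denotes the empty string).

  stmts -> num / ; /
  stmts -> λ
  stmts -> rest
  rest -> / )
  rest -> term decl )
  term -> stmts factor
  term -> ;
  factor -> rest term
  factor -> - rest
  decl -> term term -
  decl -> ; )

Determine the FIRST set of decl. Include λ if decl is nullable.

From decl -> term term -: add FIRST(term) = { -, /, ;, num }.
decl -> ; ) contributes {;}.
Union: FIRST(decl) = { -, /, ;, num }.

{ -, /, ;, num }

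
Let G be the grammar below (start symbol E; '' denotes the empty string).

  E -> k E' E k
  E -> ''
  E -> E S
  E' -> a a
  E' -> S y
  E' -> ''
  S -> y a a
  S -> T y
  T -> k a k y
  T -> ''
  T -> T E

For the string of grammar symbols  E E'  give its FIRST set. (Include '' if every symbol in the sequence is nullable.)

Add FIRST(E)\{''} = { k, y }; E is nullable, continue.
Add FIRST(E')\{''} = { a, k, y }; E' is nullable, continue.
Every symbol is nullable, so include ''.

{ a, k, y, '' }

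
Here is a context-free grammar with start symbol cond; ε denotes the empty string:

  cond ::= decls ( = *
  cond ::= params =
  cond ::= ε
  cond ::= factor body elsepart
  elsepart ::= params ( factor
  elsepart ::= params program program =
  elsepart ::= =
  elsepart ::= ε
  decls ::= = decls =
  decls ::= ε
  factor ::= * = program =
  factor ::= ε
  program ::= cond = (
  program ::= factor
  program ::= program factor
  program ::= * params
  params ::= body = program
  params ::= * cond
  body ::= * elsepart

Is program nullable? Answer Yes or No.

program ::= factor and each of factor is nullable, so program ⇒* ε.

Yes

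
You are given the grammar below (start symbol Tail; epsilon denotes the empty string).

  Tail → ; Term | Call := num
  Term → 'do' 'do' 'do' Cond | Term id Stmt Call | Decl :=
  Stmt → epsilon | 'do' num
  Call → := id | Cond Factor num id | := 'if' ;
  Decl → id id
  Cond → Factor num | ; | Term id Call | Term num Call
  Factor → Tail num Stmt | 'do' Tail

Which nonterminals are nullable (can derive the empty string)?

Directly nullable (have an epsilon-production): Stmt.
No other nonterminal has a production whose RHS symbols are all nullable.

{ Stmt }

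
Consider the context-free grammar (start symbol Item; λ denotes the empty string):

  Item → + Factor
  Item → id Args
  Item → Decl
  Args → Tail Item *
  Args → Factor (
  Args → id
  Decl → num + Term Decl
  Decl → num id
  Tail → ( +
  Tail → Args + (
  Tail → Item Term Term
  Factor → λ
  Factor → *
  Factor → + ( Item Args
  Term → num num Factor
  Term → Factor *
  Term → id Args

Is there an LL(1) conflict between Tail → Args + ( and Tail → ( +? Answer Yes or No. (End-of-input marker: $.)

Yes

FIRST(Args + () = { (, *, +, id, num } and FIRST(( +) = { ( }.
Both contain (, so the two alternatives are not disjoint — LL(1) conflict.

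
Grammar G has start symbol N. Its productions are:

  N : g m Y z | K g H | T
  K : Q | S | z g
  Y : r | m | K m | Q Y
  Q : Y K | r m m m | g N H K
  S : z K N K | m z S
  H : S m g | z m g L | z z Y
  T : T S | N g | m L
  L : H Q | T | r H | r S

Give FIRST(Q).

From Q : Y K: add FIRST(Y) = { g, m, r, z }.
Q : r m m m contributes {r}.
Q : g N H K contributes {g}.
Union: FIRST(Q) = { g, m, r, z }.

{ g, m, r, z }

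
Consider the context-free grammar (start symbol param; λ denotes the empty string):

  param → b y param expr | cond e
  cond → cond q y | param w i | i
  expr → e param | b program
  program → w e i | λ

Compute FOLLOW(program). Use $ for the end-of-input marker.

In expr → b program: program is at the end, add FOLLOW(expr) = { $, b, e, w }.
Union: FOLLOW(program) = { $, b, e, w }.

{ $, b, e, w }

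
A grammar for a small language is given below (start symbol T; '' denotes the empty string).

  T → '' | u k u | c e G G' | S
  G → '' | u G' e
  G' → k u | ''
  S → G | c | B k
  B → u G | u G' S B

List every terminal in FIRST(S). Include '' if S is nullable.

From S → G: add FIRST(G) = { u, '' } (including '' since G is nullable).
S → c contributes {c}.
From S → B k: add FIRST(B) = { u }.
Union: FIRST(S) = { c, u, '' }.

{ c, u, '' }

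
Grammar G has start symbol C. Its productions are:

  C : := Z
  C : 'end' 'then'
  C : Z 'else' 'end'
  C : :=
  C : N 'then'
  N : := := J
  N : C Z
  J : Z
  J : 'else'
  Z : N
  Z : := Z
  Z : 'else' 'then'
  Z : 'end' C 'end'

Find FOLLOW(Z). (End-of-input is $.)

{ $, 'else', 'end', 'then', := }

In C : := Z: Z is at the end, add FOLLOW(C) = { $, 'else', 'end', := }.
In C : Z 'else' 'end': add FIRST('else' 'end') = { 'else' }.
In N : C Z: Z is at the end, add FOLLOW(N) = { $, 'else', 'end', 'then', := }.
In J : Z: Z is at the end, add FOLLOW(J) = { $, 'else', 'end', 'then', := }.
In Z : := Z: Z is at the end, add FOLLOW(Z) = { $, 'else', 'end', 'then', := }.
Union: FOLLOW(Z) = { $, 'else', 'end', 'then', := }.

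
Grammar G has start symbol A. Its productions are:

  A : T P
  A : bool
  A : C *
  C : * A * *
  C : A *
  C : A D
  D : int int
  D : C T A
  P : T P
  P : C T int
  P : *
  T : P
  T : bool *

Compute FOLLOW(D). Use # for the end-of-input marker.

In C : A D: D is at the end, add FOLLOW(C) = { *, bool }.
Union: FOLLOW(D) = { *, bool }.

{ *, bool }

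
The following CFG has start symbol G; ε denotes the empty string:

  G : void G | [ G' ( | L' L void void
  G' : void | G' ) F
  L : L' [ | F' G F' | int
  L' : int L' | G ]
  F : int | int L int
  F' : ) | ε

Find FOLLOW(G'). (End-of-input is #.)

{ (, ) }

In G : [ G' (: add FIRST(() = { ( }.
In G' : G' ) F: add FIRST() F) = { ) }.
Union: FOLLOW(G') = { (, ) }.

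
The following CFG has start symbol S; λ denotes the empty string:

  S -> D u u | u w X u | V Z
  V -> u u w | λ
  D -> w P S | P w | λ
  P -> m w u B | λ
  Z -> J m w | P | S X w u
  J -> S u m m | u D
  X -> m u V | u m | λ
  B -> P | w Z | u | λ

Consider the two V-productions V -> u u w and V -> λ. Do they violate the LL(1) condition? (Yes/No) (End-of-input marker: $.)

FIRST(u u w) = { u } and FIRST(λ) = { λ }.
The second alternative is nullable and FOLLOW(V) = { $, m, u, w } shares u with FIRST of the first — conflict.

Yes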